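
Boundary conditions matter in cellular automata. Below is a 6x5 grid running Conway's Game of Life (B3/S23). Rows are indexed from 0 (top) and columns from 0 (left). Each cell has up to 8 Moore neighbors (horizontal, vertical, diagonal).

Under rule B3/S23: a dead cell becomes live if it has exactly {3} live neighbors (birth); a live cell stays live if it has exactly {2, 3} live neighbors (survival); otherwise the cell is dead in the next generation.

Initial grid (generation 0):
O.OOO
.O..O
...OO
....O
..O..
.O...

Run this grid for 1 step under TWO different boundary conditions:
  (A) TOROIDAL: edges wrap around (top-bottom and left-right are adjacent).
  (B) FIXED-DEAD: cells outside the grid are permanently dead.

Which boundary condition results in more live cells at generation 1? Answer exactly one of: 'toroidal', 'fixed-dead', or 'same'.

Answer: toroidal

Derivation:
Under TOROIDAL boundary, generation 1:
..OOO
.O...
...OO
....O
.....
OO..O
Population = 10

Under FIXED-DEAD boundary, generation 1:
.OOOO
.O...
...OO
....O
.....
.....
Population = 8

Comparison: toroidal=10, fixed-dead=8 -> toroidal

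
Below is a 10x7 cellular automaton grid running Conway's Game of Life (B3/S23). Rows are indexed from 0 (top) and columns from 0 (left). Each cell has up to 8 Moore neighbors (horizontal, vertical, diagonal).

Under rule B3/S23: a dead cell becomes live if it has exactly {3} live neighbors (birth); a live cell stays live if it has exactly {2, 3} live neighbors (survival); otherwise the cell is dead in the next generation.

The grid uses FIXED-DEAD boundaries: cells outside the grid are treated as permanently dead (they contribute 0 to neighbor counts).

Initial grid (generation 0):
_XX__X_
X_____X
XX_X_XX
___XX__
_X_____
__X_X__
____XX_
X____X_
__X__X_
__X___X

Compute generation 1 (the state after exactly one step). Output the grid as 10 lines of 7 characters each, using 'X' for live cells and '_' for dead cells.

Answer: _X_____
X___X_X
XXXX_XX
XX_XXX_
__X_X__
___XXX_
___XXX_
_____XX
_X___XX
_______

Derivation:
Simulating step by step:
Generation 0 (given above): 23 live cells
Generation 1: 28 live cells
(generation 1 grid is the final answer)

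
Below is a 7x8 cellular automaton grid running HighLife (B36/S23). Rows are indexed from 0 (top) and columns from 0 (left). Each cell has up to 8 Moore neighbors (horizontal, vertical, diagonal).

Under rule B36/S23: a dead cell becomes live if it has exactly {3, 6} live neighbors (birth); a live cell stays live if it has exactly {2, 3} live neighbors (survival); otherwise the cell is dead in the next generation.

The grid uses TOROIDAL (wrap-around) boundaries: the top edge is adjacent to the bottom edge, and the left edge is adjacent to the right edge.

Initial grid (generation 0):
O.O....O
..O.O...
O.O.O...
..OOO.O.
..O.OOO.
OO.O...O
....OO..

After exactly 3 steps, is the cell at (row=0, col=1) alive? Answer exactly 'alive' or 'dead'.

Simulating step by step:
Generation 0 (given above): 22 live cells
Generation 1: 24 live cells
.O..OO..
O.O....O
..O.O...
..O..OOO
O..O..O.
OOOO...O
..OOO.O.
Generation 2: 28 live cells
OO..OOOO
O.O.OO..
O.O..O..
.OO.OOOO
...OOO.O
O....OO.
......OO
Generation 3: 18 live cells
.O.OO...
.OO.....
OOO.....
.OO....O
.OOO....
O.......
.O..OO..

Cell (0,1) at generation 3: 1 -> alive

Answer: alive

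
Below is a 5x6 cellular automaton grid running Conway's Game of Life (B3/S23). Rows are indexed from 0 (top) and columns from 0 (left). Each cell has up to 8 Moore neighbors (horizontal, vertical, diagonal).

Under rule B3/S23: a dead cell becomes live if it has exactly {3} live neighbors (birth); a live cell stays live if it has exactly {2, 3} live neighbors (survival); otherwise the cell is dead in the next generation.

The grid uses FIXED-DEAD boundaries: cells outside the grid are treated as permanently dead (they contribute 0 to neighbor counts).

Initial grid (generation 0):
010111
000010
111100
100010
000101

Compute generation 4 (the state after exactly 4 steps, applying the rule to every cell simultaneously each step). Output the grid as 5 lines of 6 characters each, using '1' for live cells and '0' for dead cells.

Answer: 000000
010000
001000
010000
000000

Derivation:
Simulating step by step:
Generation 0 (given above): 13 live cells
Generation 1: 13 live cells
000111
100001
111110
100010
000010
Generation 2: 13 live cells
000011
100001
101111
101011
000000
Generation 3: 7 live cells
000011
010000
101000
001001
000000
Generation 4: 3 live cells
(generation 4 grid is the final answer)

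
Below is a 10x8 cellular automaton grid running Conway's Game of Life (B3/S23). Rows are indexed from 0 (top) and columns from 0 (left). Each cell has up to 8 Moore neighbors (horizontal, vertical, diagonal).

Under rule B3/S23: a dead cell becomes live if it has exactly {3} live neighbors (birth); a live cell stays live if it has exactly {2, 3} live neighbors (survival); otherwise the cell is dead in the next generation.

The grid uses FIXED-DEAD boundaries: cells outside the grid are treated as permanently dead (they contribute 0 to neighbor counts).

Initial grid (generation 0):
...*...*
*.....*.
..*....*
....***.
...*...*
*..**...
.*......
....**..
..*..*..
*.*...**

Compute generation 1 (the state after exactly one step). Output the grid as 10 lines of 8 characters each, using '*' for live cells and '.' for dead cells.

Simulating step by step:
Generation 0 (given above): 23 live cells
Generation 1: 23 live cells
(generation 1 grid is the final answer)

Answer: ........
......**
.......*
...*****
...*..*.
..***...
...*.*..
....**..
.*.***..
.*....*.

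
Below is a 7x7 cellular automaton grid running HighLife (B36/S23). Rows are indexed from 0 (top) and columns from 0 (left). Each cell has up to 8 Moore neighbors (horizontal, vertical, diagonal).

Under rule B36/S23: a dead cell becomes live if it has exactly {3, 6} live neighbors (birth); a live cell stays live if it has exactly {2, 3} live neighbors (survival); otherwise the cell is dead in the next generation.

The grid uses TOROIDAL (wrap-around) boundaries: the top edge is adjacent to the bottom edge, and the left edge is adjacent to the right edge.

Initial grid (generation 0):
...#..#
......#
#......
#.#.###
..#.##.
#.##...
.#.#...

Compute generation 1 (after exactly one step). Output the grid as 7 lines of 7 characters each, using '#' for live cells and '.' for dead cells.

Simulating step by step:
Generation 0 (given above): 17 live cells
Generation 1: 15 live cells
(generation 1 grid is the final answer)

Answer: #.#....
#.....#
##.....
#...#..
#.##...
.......
##.##..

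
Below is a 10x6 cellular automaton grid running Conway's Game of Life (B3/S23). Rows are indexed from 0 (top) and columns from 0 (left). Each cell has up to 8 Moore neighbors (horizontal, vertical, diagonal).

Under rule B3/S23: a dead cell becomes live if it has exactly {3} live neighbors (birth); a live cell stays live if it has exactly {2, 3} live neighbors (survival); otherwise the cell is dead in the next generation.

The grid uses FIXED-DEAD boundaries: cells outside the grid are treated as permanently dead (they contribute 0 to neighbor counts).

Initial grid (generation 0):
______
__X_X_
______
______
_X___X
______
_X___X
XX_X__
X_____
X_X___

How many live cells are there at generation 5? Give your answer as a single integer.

Answer: 10

Derivation:
Simulating step by step:
Generation 0 (given above): 12 live cells
Generation 1: 9 live cells
______
______
______
______
______
______
XXX___
XXX___
X_X___
_X____
Generation 2: 7 live cells
______
______
______
______
______
_X____
X_X___
___X__
X_X___
_X____
Generation 3: 8 live cells
______
______
______
______
______
_X____
_XX___
__XX__
_XX___
_X____
Generation 4: 9 live cells
______
______
______
______
______
_XX___
_X_X__
___X__
_X_X__
_XX___
Generation 5: 10 live cells
______
______
______
______
______
_XX___
_X_X__
___XX_
_X_X__
_XX___
Population at generation 5: 10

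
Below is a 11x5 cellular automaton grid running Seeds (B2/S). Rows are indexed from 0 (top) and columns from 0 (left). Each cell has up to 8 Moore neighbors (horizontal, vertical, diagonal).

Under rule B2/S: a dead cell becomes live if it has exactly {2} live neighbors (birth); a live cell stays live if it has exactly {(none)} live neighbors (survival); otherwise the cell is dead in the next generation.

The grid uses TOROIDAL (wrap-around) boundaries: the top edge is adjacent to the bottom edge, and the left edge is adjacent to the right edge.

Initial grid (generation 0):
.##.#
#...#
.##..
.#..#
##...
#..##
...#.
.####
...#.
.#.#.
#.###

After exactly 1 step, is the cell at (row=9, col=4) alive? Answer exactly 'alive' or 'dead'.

Simulating step by step:
Generation 0 (given above): 26 live cells
Generation 1: 2 live cells
.....
.....
.....
...#.
.....
.....
.....
#....
.....
.....
.....

Cell (9,4) at generation 1: 0 -> dead

Answer: dead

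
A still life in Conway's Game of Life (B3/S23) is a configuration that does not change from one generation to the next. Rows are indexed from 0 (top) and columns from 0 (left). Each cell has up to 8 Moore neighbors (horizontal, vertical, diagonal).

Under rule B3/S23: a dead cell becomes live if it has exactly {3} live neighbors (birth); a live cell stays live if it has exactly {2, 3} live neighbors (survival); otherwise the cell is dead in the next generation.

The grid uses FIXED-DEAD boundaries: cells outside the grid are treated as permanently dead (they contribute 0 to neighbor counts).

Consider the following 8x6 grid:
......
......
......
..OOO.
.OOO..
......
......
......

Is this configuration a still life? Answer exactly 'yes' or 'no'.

Answer: no

Derivation:
Compute generation 1 and compare to generation 0 (given above):
Generation 1:
......
......
...O..
.O..O.
.O..O.
..O...
......
......
Cell (2,3) differs: gen0=0 vs gen1=1 -> NOT a still life.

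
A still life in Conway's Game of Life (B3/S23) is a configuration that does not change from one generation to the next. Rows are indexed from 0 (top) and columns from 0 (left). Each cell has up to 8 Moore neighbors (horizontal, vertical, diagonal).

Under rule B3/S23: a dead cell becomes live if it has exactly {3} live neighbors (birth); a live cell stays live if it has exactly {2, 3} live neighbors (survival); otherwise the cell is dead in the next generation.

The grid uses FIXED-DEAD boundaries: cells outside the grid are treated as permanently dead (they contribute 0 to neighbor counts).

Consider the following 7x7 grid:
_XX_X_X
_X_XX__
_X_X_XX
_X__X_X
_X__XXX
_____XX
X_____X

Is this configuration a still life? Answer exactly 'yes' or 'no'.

Compute generation 1 and compare to generation 0 (given above):
Generation 1:
_XX_XX_
XX____X
XX_X__X
XX_X___
____X__
____X__
_____XX
Cell (0,5) differs: gen0=0 vs gen1=1 -> NOT a still life.

Answer: no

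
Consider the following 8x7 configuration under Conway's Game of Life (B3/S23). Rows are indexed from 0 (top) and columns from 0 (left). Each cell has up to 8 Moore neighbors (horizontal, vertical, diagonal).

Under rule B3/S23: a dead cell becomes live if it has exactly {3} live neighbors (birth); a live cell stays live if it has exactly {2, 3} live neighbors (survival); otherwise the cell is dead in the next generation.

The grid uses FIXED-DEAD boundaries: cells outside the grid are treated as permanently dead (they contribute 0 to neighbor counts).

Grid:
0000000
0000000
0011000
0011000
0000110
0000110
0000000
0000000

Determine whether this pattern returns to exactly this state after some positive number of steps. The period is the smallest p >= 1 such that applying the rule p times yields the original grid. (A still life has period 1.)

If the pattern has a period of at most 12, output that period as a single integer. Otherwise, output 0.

Answer: 2

Derivation:
Simulating and comparing each generation to the original:
Gen 0 (original, given above): 8 live cells
Gen 1: 6 live cells, differs from original
Gen 2: 8 live cells, MATCHES original -> period = 2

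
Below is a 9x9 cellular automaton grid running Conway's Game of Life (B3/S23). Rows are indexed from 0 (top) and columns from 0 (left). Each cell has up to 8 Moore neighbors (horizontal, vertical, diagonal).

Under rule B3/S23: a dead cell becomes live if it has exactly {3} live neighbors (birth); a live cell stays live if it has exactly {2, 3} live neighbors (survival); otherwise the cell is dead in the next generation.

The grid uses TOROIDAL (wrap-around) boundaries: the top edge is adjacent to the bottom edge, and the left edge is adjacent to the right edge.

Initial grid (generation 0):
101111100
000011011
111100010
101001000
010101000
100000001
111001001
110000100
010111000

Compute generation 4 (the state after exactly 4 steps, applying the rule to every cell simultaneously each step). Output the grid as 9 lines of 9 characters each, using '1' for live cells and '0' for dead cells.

Simulating step by step:
Generation 0 (given above): 35 live cells
Generation 1: 25 live cells
111000011
000000010
101101010
100000101
011010001
000010001
001000010
000100101
000000000
Generation 2: 27 live cells
110000011
000100010
110000010
000011100
010101001
111000011
000100011
000000010
011000000
Generation 3: 35 live cells
110000011
001000110
000011011
011011111
010101001
010110100
011000100
001000011
011000010
Generation 4: 27 live cells
(generation 4 grid is the final answer)

Answer: 100000000
010001000
111010000
011000000
010000001
010110110
110001100
100100111
001000100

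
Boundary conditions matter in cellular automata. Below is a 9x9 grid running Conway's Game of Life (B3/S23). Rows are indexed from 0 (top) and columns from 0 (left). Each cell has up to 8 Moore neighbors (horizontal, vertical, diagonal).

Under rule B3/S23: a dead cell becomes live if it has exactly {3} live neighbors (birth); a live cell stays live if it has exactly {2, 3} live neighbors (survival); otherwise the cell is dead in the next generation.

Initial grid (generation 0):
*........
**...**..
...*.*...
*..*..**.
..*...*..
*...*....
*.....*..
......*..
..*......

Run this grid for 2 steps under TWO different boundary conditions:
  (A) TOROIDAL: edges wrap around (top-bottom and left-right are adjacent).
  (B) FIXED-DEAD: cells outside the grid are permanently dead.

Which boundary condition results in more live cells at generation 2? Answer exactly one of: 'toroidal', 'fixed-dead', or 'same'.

Answer: toroidal

Derivation:
Under TOROIDAL boundary, generation 2:
**...*...
..*.****.
.........
.........
**.*....*
*.*..*.*.
.........
.........
.........
Population = 16

Under FIXED-DEAD boundary, generation 2:
**...*...
....***..
*......*.
*.......*
.*.*...*.
..*..*...
.........
.........
.........
Population = 15

Comparison: toroidal=16, fixed-dead=15 -> toroidal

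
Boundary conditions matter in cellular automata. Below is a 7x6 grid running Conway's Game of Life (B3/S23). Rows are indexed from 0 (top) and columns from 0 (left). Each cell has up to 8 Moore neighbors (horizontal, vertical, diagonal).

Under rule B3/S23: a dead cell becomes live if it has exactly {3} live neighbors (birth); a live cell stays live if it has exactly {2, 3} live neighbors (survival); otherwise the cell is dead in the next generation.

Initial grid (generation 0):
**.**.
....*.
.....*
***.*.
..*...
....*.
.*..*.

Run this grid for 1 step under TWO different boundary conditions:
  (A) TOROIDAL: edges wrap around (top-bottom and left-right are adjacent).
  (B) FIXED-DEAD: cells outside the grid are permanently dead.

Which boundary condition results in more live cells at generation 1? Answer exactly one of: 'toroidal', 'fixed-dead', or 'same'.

Answer: toroidal

Derivation:
Under TOROIDAL boundary, generation 1:
*****.
*..**.
**.***
****.*
..*..*
...*..
***.*.
Population = 25

Under FIXED-DEAD boundary, generation 1:
...**.
...***
.*.***
.***..
..*...
...*..
......
Population = 14

Comparison: toroidal=25, fixed-dead=14 -> toroidal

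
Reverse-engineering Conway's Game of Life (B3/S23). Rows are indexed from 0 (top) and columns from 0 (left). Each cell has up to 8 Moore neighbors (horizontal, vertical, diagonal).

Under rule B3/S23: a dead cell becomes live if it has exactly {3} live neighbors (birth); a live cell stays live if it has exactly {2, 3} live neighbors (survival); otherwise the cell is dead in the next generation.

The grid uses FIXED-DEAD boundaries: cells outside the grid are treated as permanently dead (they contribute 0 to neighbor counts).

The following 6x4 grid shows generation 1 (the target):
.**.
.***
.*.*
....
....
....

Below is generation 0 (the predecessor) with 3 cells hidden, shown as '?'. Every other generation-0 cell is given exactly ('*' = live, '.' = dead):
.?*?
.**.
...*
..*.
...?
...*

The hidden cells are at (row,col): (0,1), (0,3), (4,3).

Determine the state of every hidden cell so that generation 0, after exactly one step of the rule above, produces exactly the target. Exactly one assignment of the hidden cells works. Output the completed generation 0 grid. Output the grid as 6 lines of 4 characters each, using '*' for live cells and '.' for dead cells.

Hidden generation-0 cells (in order): (0,1), (0,3), (4,3).
A hidden cell only influences target cells in its own 3x3 neighborhood. Try each of the 2^3 = 8 assignments, step the completed generation 0 forward once under B3/S23, and compare with the target:
  (0,1)=. (0,3)=. (4,3)=. -> step reproduces the target at every cell -> ACCEPT
  (0,1)=. (0,3)=. (4,3)=* -> step gives (3,2)='*' but target has '.' -> reject
  (0,1)=. (0,3)=* (4,3)=. -> step gives (0,3)='*' but target has '.' -> reject
  (0,1)=. (0,3)=* (4,3)=* -> step gives (0,3)='*' but target has '.' -> reject
  (0,1)=* (0,3)=. (4,3)=. -> step gives (1,2)='.' but target has '*' -> reject
  (0,1)=* (0,3)=. (4,3)=* -> step gives (1,2)='.' but target has '*' -> reject
  (0,1)=* (0,3)=* (4,3)=. -> step gives (0,2)='.' but target has '*' -> reject
  (0,1)=* (0,3)=* (4,3)=* -> step gives (0,2)='.' but target has '*' -> reject
Unique solution: (0,1)=dead, (0,3)=dead, (4,3)=dead.
Check: live-neighbor counts of every cell in the completed generation 0:
1322
1233
1342
0112
0122
0010
Applying B3/S23 to generation 0 with these counts gives:
.**.
.***
.*.*
....
....
....
which matches the target exactly.

Answer: ..*.
.**.
...*
..*.
....
...*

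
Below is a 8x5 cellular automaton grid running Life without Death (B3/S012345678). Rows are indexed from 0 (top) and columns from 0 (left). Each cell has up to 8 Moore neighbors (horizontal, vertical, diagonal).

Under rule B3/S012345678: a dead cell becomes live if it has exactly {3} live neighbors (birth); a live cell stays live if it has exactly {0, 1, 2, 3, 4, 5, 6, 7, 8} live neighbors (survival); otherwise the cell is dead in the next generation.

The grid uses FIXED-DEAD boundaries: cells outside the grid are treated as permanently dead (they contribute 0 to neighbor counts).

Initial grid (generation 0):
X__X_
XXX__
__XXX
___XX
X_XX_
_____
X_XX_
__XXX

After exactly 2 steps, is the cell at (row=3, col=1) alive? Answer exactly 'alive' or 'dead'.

Simulating step by step:
Generation 0 (given above): 19 live cells
Generation 1: 26 live cells
X_XX_
XXX_X
__XXX
_X_XX
X_XXX
_____
XXXXX
_XXXX
Generation 2: 30 live cells
X_XX_
XXX_X
X_XXX
_X_XX
XXXXX
X____
XXXXX
XXXXX

Cell (3,1) at generation 2: 1 -> alive

Answer: alive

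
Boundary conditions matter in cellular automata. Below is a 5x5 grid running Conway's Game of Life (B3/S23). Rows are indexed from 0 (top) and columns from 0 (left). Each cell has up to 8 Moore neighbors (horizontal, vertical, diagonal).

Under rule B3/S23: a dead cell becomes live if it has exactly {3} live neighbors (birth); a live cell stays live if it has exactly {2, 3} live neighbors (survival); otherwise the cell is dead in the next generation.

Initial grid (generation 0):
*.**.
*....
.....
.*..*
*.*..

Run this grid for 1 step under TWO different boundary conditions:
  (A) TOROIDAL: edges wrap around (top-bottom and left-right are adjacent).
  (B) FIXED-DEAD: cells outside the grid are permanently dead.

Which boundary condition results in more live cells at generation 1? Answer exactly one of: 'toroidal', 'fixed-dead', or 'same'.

Answer: toroidal

Derivation:
Under TOROIDAL boundary, generation 1:
*.**.
.*..*
*....
**...
*.*..
Population = 10

Under FIXED-DEAD boundary, generation 1:
.*...
.*...
.....
.*...
.*...
Population = 4

Comparison: toroidal=10, fixed-dead=4 -> toroidal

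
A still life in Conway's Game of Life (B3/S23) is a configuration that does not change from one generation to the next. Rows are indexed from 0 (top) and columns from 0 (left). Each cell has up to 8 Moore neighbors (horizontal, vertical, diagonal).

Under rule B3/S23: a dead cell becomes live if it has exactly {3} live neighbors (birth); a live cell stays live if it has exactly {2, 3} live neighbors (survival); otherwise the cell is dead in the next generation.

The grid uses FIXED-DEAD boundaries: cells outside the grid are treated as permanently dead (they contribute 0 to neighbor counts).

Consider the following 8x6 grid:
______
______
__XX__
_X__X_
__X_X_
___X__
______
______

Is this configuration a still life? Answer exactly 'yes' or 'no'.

Answer: yes

Derivation:
Compute generation 1 and compare to generation 0 (given above):
Generation 1:
______
______
__XX__
_X__X_
__X_X_
___X__
______
______
The grids are IDENTICAL -> still life.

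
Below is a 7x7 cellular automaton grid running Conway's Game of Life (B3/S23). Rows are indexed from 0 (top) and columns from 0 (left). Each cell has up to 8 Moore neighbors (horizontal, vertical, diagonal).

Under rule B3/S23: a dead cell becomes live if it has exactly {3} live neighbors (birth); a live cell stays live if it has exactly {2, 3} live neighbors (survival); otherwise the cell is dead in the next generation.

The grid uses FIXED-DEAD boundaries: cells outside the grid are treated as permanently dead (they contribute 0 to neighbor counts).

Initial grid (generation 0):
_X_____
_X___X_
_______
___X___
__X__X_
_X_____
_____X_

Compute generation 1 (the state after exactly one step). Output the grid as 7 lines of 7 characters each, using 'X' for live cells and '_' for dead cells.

Answer: _______
_______
_______
_______
__X____
_______
_______

Derivation:
Simulating step by step:
Generation 0 (given above): 8 live cells
Generation 1: 1 live cells
(generation 1 grid is the final answer)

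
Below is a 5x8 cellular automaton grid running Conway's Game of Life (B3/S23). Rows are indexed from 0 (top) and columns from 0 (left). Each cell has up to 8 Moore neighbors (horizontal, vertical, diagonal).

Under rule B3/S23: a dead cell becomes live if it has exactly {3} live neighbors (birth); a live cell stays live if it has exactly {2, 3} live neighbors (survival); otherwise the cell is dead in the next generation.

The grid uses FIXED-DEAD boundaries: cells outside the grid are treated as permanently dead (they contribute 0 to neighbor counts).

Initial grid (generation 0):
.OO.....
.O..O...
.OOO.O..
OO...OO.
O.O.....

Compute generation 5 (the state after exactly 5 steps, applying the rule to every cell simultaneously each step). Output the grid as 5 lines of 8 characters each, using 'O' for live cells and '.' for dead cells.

Simulating step by step:
Generation 0 (given above): 14 live cells
Generation 1: 13 live cells
.OO.....
O...O...
...O.OO.
O..OOOO.
O.......
Generation 2: 12 live cells
.O......
.OOOOO..
...O..O.
...O..O.
....OO..
Generation 3: 12 live cells
.O.OO...
.O.OOO..
......O.
...O..O.
....OO..
Generation 4: 11 live cells
...O.O..
...O.O..
..OO..O.
....O.O.
....OO..
Generation 5: 10 live cells
(generation 5 grid is the final answer)

Answer: ........
...O.OO.
..OO..O.
....O.O.
....OO..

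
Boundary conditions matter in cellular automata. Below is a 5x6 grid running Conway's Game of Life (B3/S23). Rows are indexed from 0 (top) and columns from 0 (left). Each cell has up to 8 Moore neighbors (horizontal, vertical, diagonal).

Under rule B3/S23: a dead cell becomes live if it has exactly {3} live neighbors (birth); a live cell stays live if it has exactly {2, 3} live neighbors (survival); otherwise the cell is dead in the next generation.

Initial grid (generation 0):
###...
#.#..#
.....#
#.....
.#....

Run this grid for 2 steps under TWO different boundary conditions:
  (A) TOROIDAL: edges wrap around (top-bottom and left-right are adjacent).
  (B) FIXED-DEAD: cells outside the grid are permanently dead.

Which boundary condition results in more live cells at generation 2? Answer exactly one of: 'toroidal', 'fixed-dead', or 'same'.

Answer: toroidal

Derivation:
Under TOROIDAL boundary, generation 2:
.###..
.##.##
.#...#
##....
.#....
Population = 12

Under FIXED-DEAD boundary, generation 2:
......
#.#...
.#....
......
......
Population = 3

Comparison: toroidal=12, fixed-dead=3 -> toroidal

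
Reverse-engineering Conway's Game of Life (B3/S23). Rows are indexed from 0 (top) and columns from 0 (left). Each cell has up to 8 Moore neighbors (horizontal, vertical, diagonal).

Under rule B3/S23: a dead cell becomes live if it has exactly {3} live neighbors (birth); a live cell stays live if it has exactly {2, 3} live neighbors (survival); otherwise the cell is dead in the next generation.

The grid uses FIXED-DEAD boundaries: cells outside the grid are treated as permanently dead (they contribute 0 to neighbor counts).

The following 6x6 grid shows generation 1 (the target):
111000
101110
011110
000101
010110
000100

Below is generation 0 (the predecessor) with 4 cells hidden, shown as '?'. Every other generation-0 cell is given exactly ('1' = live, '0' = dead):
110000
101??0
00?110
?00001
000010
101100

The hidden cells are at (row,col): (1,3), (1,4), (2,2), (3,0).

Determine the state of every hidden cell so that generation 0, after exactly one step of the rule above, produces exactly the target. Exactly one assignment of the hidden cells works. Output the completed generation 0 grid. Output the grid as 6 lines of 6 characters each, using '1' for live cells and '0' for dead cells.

Answer: 110000
101100
000110
100001
000010
101100

Derivation:
Hidden generation-0 cells (in order): (1,3), (1,4), (2,2), (3,0).
A hidden cell only influences target cells in its own 3x3 neighborhood. Try each of the 2^4 = 16 assignments, step the completed generation 0 forward once under B3/S23, and compare with the target:
  (1,3)=0 (1,4)=0 (2,2)=0 (3,0)=0 -> step gives (0,2)='0' but target has '1' -> reject
  (1,3)=0 (1,4)=0 (2,2)=0 (3,0)=1 -> step gives (0,2)='0' but target has '1' -> reject
  (1,3)=0 (1,4)=0 (2,2)=1 (3,0)=0 -> step gives (0,2)='0' but target has '1' -> reject
  (1,3)=0 (1,4)=0 (2,2)=1 (3,0)=1 -> step gives (0,2)='0' but target has '1' -> reject
  (1,3)=0 (1,4)=1 (2,2)=0 (3,0)=0 -> step gives (0,2)='0' but target has '1' -> reject
  (1,3)=0 (1,4)=1 (2,2)=0 (3,0)=1 -> step gives (0,2)='0' but target has '1' -> reject
  (1,3)=0 (1,4)=1 (2,2)=1 (3,0)=0 -> step gives (0,2)='0' but target has '1' -> reject
  (1,3)=0 (1,4)=1 (2,2)=1 (3,0)=1 -> step gives (0,2)='0' but target has '1' -> reject
  (1,3)=1 (1,4)=0 (2,2)=0 (3,0)=0 -> step gives (2,1)='0' but target has '1' -> reject
  (1,3)=1 (1,4)=0 (2,2)=0 (3,0)=1 -> step reproduces the target at every cell -> ACCEPT
  (1,3)=1 (1,4)=0 (2,2)=1 (3,0)=0 -> step gives (1,2)='0' but target has '1' -> reject
  (1,3)=1 (1,4)=0 (2,2)=1 (3,0)=1 -> step gives (1,2)='0' but target has '1' -> reject
  (1,3)=1 (1,4)=1 (2,2)=0 (3,0)=0 -> step gives (0,3)='1' but target has '0' -> reject
  (1,3)=1 (1,4)=1 (2,2)=0 (3,0)=1 -> step gives (0,3)='1' but target has '0' -> reject
  (1,3)=1 (1,4)=1 (2,2)=1 (3,0)=0 -> step gives (0,3)='1' but target has '0' -> reject
  (1,3)=1 (1,4)=1 (2,2)=1 (3,0)=1 -> step gives (0,3)='1' but target has '0' -> reject
Unique solution: (1,3)=live, (1,4)=dead, (2,2)=dead, (3,0)=live.
Check: live-neighbor counts of every cell in the completed generation 0:
233210
243331
233332
011342
232322
021221
Applying B3/S23 to generation 0 with these counts gives:
111000
101110
011110
000101
010110
000100
which matches the target exactly.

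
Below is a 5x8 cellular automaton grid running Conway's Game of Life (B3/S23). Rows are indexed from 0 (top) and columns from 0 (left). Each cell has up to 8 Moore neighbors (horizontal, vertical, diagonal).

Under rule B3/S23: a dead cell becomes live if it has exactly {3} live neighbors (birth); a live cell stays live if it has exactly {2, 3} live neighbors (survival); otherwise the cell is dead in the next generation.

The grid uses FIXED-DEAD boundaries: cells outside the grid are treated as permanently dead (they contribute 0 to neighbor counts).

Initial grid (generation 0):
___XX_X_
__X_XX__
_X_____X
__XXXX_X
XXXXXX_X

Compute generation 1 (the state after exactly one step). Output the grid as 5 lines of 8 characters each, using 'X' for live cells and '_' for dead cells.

Answer: ___XX___
__X_XXX_
_X______
X____X_X
_X___X__

Derivation:
Simulating step by step:
Generation 0 (given above): 20 live cells
Generation 1: 12 live cells
(generation 1 grid is the final answer)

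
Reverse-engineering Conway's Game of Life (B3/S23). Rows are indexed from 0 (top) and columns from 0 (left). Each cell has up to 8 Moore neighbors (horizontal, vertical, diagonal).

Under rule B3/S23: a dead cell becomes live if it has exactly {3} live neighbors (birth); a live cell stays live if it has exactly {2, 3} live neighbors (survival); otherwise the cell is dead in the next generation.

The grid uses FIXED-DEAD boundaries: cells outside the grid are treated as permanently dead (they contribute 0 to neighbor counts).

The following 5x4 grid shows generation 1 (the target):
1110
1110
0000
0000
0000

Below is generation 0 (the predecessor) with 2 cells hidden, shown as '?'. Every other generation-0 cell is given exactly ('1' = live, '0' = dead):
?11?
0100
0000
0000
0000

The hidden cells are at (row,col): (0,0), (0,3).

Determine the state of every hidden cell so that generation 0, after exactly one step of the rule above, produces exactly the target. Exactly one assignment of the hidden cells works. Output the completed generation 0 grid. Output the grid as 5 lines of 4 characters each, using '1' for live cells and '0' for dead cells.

Hidden generation-0 cells (in order): (0,0), (0,3).
A hidden cell only influences target cells in its own 3x3 neighborhood. Try each of the 2^2 = 4 assignments, step the completed generation 0 forward once under B3/S23, and compare with the target:
  (0,0)=0 (0,3)=0 -> step gives (0,0)='0' but target has '1' -> reject
  (0,0)=0 (0,3)=1 -> step gives (0,0)='0' but target has '1' -> reject
  (0,0)=1 (0,3)=0 -> step reproduces the target at every cell -> ACCEPT
  (0,0)=1 (0,3)=1 -> step gives (1,2)='0' but target has '1' -> reject
Unique solution: (0,0)=live, (0,3)=dead.
Check: live-neighbor counts of every cell in the completed generation 0:
2321
3331
1110
0000
0000
Applying B3/S23 to generation 0 with these counts gives:
1110
1110
0000
0000
0000
which matches the target exactly.

Answer: 1110
0100
0000
0000
0000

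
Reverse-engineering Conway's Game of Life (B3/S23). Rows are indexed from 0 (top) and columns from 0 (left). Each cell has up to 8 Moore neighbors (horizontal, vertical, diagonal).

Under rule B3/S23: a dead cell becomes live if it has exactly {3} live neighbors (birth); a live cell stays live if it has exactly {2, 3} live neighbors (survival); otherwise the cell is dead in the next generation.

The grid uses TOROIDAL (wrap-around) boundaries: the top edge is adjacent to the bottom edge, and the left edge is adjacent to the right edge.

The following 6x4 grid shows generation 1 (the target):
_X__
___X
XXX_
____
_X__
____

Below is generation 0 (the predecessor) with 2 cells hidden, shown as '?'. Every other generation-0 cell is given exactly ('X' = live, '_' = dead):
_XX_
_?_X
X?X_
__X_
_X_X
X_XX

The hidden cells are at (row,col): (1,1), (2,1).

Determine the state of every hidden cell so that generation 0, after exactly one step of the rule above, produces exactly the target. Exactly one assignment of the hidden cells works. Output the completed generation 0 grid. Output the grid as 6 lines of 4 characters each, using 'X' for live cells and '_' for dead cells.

Answer: _XX_
___X
XXX_
__X_
_X_X
X_XX

Derivation:
Hidden generation-0 cells (in order): (1,1), (2,1).
A hidden cell only influences target cells in its own 3x3 neighborhood. Try each of the 2^2 = 4 assignments, step the completed generation 0 forward once under B3/S23, and compare with the target:
  (1,1)=_ (2,1)=_ -> step gives (1,0)='X' but target has '_' -> reject
  (1,1)=_ (2,1)=X -> step reproduces the target at every cell -> ACCEPT
  (1,1)=X (2,1)=_ -> step gives (0,1)='_' but target has 'X' -> reject
  (1,1)=X (2,1)=X -> step gives (0,1)='_' but target has 'X' -> reject
Unique solution: (1,1)=dead, (2,1)=live.
Check: live-neighbor counts of every cell in the completed generation 0:
4345
4553
2334
4544
4354
4554
Applying B3/S23 to generation 0 with these counts gives:
_X__
___X
XXX_
____
_X__
____
which matches the target exactly.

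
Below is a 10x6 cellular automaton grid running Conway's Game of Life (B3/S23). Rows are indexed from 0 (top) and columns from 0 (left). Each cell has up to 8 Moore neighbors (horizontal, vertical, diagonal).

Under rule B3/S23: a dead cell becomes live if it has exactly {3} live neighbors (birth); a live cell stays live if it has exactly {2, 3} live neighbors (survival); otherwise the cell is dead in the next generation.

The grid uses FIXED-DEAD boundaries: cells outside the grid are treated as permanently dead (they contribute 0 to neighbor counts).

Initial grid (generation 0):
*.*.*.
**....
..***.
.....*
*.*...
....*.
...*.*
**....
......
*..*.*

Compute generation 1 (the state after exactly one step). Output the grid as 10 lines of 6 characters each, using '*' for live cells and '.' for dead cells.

Answer: *.....
*...*.
.****.
.**.*.
......
...**.
....*.
......
**....
......

Derivation:
Simulating step by step:
Generation 0 (given above): 19 live cells
Generation 1: 15 live cells
(generation 1 grid is the final answer)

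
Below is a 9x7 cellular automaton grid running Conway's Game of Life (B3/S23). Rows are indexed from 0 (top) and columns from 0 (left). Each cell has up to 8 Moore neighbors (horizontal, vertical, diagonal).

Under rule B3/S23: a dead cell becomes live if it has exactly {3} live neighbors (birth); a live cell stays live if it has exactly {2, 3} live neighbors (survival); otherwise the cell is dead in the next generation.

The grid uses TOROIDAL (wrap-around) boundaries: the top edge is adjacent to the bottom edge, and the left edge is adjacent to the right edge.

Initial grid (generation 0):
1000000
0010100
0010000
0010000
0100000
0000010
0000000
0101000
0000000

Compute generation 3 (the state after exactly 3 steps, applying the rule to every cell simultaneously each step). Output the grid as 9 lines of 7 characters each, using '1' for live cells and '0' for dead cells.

Simulating step by step:
Generation 0 (given above): 9 live cells
Generation 1: 6 live cells
0000000
0101000
0110000
0110000
0000000
0000000
0000000
0000000
0000000
Generation 2: 5 live cells
0000000
0100000
1001000
0110000
0000000
0000000
0000000
0000000
0000000
Generation 3: 3 live cells
(generation 3 grid is the final answer)

Answer: 0000000
0000000
1000000
0110000
0000000
0000000
0000000
0000000
0000000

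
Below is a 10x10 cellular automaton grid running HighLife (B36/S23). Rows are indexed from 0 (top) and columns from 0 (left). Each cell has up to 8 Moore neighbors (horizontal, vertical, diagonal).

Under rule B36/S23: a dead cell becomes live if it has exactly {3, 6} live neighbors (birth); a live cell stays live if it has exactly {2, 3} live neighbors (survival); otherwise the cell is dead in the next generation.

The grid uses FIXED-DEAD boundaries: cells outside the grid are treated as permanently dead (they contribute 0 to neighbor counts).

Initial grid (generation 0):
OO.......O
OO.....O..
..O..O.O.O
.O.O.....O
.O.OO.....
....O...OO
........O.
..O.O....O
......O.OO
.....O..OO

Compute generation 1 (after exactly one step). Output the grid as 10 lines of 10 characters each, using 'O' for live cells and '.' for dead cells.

Answer: OO........
O.O...O...
O.O...O...
.O.O....O.
...OO...OO
...OO...OO
...O....O.
.......O.O
.....O.O..
.......OOO

Derivation:
Simulating step by step:
Generation 0 (given above): 29 live cells
Generation 1: 28 live cells
(generation 1 grid is the final answer)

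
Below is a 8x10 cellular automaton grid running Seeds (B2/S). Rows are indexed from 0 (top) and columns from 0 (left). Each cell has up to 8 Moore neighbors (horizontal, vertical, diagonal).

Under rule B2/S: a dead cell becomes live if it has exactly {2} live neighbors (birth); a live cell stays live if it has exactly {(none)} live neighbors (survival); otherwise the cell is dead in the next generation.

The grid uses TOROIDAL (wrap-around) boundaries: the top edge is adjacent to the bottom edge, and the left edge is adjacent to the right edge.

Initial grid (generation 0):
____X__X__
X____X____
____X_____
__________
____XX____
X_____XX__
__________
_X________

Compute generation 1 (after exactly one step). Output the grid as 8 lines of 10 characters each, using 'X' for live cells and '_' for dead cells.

Simulating step by step:
Generation 0 (given above): 11 live cells
Generation 1: 14 live cells
(generation 1 grid is the final answer)

Answer: XX___XX___
___X__X___
_____X____
___X______
_______X__
____X_____
XX____XX__
__________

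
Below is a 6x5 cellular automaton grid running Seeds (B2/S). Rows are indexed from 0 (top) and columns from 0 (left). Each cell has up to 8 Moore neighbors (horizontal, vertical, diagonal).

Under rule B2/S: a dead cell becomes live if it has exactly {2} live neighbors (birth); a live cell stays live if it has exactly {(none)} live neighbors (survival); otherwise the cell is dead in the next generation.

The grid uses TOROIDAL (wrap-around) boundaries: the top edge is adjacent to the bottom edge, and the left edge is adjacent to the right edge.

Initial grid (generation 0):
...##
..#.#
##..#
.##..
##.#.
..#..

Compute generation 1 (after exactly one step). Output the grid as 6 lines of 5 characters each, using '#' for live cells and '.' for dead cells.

Simulating step by step:
Generation 0 (given above): 13 live cells
Generation 1: 3 live cells
(generation 1 grid is the final answer)

Answer: ##...
.....
.....
.....
....#
.....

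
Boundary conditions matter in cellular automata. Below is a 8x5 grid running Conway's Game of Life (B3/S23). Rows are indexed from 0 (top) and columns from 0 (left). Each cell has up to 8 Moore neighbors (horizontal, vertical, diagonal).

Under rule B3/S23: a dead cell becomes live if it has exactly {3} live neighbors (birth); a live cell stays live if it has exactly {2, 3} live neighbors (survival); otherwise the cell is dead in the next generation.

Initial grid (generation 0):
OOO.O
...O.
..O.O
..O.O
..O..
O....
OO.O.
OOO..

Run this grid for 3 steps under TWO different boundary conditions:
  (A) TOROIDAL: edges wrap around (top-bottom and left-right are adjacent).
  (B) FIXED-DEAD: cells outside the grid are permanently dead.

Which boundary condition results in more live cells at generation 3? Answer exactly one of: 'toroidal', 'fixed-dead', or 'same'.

Answer: toroidal

Derivation:
Under TOROIDAL boundary, generation 3:
.....
...O.
OO.OO
OO...
.....
OOO..
OOOOO
.....
Population = 15

Under FIXED-DEAD boundary, generation 3:
..OO.
.O...
OOO..
OO...
O....
.OO..
.....
.....
Population = 11

Comparison: toroidal=15, fixed-dead=11 -> toroidal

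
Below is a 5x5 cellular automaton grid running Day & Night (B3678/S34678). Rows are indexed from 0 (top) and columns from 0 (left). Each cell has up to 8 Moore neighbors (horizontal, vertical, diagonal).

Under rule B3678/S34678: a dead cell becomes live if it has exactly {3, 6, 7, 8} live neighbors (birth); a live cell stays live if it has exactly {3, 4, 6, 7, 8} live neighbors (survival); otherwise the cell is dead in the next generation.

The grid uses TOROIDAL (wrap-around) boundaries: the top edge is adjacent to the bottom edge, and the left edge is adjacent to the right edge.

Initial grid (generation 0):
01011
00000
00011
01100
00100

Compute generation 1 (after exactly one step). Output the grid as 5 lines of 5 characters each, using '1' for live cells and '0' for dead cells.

Simulating step by step:
Generation 0 (given above): 8 live cells
Generation 1: 7 live cells
(generation 1 grid is the final answer)

Answer: 00100
10100
00100
00100
10100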